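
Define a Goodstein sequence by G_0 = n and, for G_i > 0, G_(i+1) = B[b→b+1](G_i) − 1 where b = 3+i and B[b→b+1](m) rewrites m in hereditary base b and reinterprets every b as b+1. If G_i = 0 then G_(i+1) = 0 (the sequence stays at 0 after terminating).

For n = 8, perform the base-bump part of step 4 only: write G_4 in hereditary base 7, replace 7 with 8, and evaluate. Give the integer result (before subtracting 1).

base 3: 8 = 2·3 + 2; at 4: 2·4 + 2 = 10; next = 9
base 4: 9 = 2·4 + 1; at 5: 2·5 + 1 = 11; next = 10
base 5: 10 = 2·5; at 6: 2·6 = 12; next = 11
base 6: 11 = 6 + 5; at 7: 7 + 5 = 12; next = 11

12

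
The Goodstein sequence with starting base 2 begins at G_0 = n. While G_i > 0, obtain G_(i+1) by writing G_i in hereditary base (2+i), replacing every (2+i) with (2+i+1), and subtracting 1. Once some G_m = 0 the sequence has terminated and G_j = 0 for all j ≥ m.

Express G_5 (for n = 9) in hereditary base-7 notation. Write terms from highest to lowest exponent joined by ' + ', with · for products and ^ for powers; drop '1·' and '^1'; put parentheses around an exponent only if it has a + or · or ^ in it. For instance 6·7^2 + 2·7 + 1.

(0) 9|_2 = 2^(2 + 1) + 1 ↦ 3^(3 + 1) + 1|_3 = 82 ⇒ 81
(1) 81|_3 = 3^(3 + 1) ↦ 4^(4 + 1)|_4 = 1024 ⇒ 1023
(2) 1023|_4 = 3·4^4 + 3·4^3 + 3·4^2 + 3·4 + 3 ↦ 3·5^5 + 3·5^3 + 3·5^2 + 3·5 + 3|_5 = 9843 ⇒ 9842
(3) 9842|_5 = 3·5^5 + 3·5^3 + 3·5^2 + 3·5 + 2 ↦ 3·6^6 + 3·6^3 + 3·6^2 + 3·6 + 2|_6 = 140744 ⇒ 140743
(4) 140743|_6 = 3·6^6 + 3·6^3 + 3·6^2 + 3·6 + 1 ↦ 3·7^7 + 3·7^3 + 3·7^2 + 3·7 + 1|_7 = 2471827 ⇒ 2471826
(5) 2471826|_7 = 3·7^7 + 3·7^3 + 3·7^2 + 3·7 ↦ 3·8^8 + 3·8^3 + 3·8^2 + 3·8|_8 = 50333400 ⇒ 50333399

3·7^7 + 3·7^3 + 3·7^2 + 3·7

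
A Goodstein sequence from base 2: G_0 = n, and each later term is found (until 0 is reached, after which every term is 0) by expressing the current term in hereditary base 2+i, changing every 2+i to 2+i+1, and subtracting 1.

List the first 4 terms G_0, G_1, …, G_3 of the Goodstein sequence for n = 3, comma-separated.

3, 3, 3, 2

G_0=3  [base 2] 2 + 1  →[2↦3]→  3 + 1 = 4  −1 ⇒ G_1=3
G_1=3  [base 3] 3  →[3↦4]→  4 = 4  −1 ⇒ G_2=3
G_2=3  [base 4] 3  →[4↦5]→  3 = 3  −1 ⇒ G_3=2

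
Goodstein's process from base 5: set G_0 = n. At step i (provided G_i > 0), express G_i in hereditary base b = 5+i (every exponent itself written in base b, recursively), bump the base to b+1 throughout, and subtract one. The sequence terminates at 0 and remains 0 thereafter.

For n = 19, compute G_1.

21

base 5: 19 = 3·5 + 4; at 6: 3·6 + 4 = 22; next = 21
base 6: 21 = 3·6 + 3; at 7: 3·7 + 3 = 24; next = 23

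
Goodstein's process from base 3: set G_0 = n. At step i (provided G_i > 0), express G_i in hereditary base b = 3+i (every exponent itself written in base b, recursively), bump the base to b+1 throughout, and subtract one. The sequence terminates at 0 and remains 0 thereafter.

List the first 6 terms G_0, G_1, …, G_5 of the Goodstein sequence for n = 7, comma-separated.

i=0: 7 = 2·3 + 1 (b=3); 3→4: 2·4 + 1 = 9; 9−1 = 8
i=1: 8 = 2·4 (b=4); 4→5: 2·5 = 10; 10−1 = 9
i=2: 9 = 5 + 4 (b=5); 5→6: 6 + 4 = 10; 10−1 = 9
i=3: 9 = 6 + 3 (b=6); 6→7: 7 + 3 = 10; 10−1 = 9
i=4: 9 = 7 + 2 (b=7); 7→8: 8 + 2 = 10; 10−1 = 9

7, 8, 9, 9, 9, 9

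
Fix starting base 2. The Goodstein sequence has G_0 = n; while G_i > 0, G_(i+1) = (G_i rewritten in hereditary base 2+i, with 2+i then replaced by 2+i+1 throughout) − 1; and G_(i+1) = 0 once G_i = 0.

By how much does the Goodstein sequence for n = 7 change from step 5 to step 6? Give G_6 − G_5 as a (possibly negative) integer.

15953672

G_0 = 7. HB_2(7) = 2^2 + 2 + 1. Bump = 31. G_1 = 30.
G_1 = 30. HB_3(30) = 3^3 + 3. Bump = 260. G_2 = 259.
G_2 = 259. HB_4(259) = 4^4 + 3. Bump = 3128. G_3 = 3127.
G_3 = 3127. HB_5(3127) = 5^5 + 2. Bump = 46658. G_4 = 46657.
G_4 = 46657. HB_6(46657) = 6^6 + 1. Bump = 823544. G_5 = 823543.
G_5 = 823543. HB_7(823543) = 7^7. Bump = 16777216. G_6 = 16777215.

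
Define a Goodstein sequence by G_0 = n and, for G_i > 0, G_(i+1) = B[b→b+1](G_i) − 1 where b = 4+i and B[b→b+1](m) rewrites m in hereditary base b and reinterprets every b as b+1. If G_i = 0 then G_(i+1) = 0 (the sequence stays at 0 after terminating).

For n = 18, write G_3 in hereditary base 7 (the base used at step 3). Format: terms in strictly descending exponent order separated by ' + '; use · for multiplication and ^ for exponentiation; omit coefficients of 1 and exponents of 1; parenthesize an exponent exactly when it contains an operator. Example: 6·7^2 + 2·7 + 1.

[0] 18 ≡ 4^2 + 2 (base 4). Lift 5: 27. −1: 26.
[1] 26 ≡ 5^2 + 1 (base 5). Lift 6: 37. −1: 36.
[2] 36 ≡ 6^2 (base 6). Lift 7: 49. −1: 48.

6·7 + 6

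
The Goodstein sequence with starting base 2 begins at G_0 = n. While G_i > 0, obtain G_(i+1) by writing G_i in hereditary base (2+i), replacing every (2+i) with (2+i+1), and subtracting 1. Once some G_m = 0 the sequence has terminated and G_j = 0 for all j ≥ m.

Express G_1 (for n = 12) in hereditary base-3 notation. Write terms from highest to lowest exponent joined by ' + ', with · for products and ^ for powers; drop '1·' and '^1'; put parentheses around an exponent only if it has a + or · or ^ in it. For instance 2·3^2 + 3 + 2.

3^(3 + 1) + 2·3^2 + 2·3 + 2

i=0: 12 = 2^(2 + 1) + 2^2 (b=2); 2→3: 3^(3 + 1) + 3^3 = 108; 108−1 = 107
i=1: 107 = 3^(3 + 1) + 2·3^2 + 2·3 + 2 (b=3); 3→4: 4^(4 + 1) + 2·4^2 + 2·4 + 2 = 1066; 1066−1 = 1065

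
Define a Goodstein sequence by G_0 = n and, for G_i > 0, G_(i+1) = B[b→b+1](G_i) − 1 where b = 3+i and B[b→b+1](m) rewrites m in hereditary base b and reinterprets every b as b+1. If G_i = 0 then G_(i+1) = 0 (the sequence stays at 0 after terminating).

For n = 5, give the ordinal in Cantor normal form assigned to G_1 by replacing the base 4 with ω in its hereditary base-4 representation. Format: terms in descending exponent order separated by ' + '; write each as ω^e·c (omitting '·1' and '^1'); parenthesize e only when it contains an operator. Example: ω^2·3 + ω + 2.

ω + 1

[0] 5 ≡ 3 + 2 (base 3). Lift 4: 6. −1: 5.
[1] 5 ≡ 4 + 1 (base 4). Lift 5: 6. −1: 5.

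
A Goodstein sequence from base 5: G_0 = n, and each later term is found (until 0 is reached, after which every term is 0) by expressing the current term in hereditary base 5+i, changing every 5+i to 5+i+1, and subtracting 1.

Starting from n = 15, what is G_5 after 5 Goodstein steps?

[0] 15 ≡ 3·5 (base 5). Lift 6: 18. −1: 17.
[1] 17 ≡ 2·6 + 5 (base 6). Lift 7: 19. −1: 18.
[2] 18 ≡ 2·7 + 4 (base 7). Lift 8: 20. −1: 19.
[3] 19 ≡ 2·8 + 3 (base 8). Lift 9: 21. −1: 20.
[4] 20 ≡ 2·9 + 2 (base 9). Lift 10: 22. −1: 21.

21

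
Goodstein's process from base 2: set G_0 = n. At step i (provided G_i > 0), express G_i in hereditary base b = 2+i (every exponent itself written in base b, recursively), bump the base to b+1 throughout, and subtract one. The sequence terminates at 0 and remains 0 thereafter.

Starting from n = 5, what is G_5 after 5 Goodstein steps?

1197

base 2: 5 = 2^2 + 1; at 3: 3^3 + 1 = 28; next = 27
base 3: 27 = 3^3; at 4: 4^4 = 256; next = 255
base 4: 255 = 3·4^3 + 3·4^2 + 3·4 + 3; at 5: 3·5^3 + 3·5^2 + 3·5 + 3 = 468; next = 467
base 5: 467 = 3·5^3 + 3·5^2 + 3·5 + 2; at 6: 3·6^3 + 3·6^2 + 3·6 + 2 = 776; next = 775
base 6: 775 = 3·6^3 + 3·6^2 + 3·6 + 1; at 7: 3·7^3 + 3·7^2 + 3·7 + 1 = 1198; next = 1197
base 7: 1197 = 3·7^3 + 3·7^2 + 3·7; at 8: 3·8^3 + 3·8^2 + 3·8 = 1752; next = 1751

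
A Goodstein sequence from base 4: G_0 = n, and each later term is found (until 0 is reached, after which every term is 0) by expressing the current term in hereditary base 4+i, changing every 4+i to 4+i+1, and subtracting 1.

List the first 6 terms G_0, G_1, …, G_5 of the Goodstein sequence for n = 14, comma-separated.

base 4: 14 = 3·4 + 2; at 5: 3·5 + 2 = 17; next = 16
base 5: 16 = 3·5 + 1; at 6: 3·6 + 1 = 19; next = 18
base 6: 18 = 3·6; at 7: 3·7 = 21; next = 20
base 7: 20 = 2·7 + 6; at 8: 2·8 + 6 = 22; next = 21
base 8: 21 = 2·8 + 5; at 9: 2·9 + 5 = 23; next = 22

14, 16, 18, 20, 21, 22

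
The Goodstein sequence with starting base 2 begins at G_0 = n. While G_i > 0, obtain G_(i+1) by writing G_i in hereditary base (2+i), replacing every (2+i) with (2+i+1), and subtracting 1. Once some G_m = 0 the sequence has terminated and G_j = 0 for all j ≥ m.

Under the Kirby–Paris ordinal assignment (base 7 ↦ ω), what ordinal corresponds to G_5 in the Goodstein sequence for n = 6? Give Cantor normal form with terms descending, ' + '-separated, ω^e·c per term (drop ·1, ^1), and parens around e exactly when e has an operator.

6 —HB2→ 2^2 + 2 —bump→ 3^3 + 3 = 30 —(−1)→ 29
29 —HB3→ 3^3 + 2 —bump→ 4^4 + 2 = 258 —(−1)→ 257
257 —HB4→ 4^4 + 1 —bump→ 5^5 + 1 = 3126 —(−1)→ 3125
3125 —HB5→ 5^5 —bump→ 6^6 = 46656 —(−1)→ 46655
46655 —HB6→ 5·6^5 + 5·6^4 + 5·6^3 + 5·6^2 + 5·6 + 5 —bump→ 5·7^5 + 5·7^4 + 5·7^3 + 5·7^2 + 5·7 + 5 = 98040 —(−1)→ 98039

ω^5·5 + ω^4·5 + ω^3·5 + ω^2·5 + ω·5 + 4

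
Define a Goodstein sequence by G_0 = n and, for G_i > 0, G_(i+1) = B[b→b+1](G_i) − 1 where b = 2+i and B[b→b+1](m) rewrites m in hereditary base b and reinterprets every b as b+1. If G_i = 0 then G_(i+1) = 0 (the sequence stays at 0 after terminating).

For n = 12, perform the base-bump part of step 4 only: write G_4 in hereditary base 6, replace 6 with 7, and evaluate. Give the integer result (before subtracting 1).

5764911

[0] 12 ≡ 2^(2 + 1) + 2^2 (base 2). Lift 3: 108. −1: 107.
[1] 107 ≡ 3^(3 + 1) + 2·3^2 + 2·3 + 2 (base 3). Lift 4: 1066. −1: 1065.
[2] 1065 ≡ 4^(4 + 1) + 2·4^2 + 2·4 + 1 (base 4). Lift 5: 15686. −1: 15685.
[3] 15685 ≡ 5^(5 + 1) + 2·5^2 + 2·5 (base 5). Lift 6: 280020. −1: 280019.
[4] 280019 ≡ 6^(6 + 1) + 2·6^2 + 6 + 5 (base 6). Lift 7: 5764911. −1: 5764910.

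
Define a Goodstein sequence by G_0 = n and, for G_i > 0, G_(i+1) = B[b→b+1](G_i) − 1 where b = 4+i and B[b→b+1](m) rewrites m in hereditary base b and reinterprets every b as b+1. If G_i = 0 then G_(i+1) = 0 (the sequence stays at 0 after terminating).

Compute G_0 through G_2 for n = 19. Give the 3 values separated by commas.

19, 27, 37

[0] 19 ≡ 4^2 + 3 (base 4). Lift 5: 28. −1: 27.
[1] 27 ≡ 5^2 + 2 (base 5). Lift 6: 38. −1: 37.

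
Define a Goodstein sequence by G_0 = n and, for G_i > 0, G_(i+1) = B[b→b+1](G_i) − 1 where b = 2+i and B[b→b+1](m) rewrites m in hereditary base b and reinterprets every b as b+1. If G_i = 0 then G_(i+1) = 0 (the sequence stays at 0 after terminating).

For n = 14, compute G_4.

326591

(0) 14|_2 = 2^(2 + 1) + 2^2 + 2 ↦ 3^(3 + 1) + 3^3 + 3|_3 = 111 ⇒ 110
(1) 110|_3 = 3^(3 + 1) + 3^3 + 2 ↦ 4^(4 + 1) + 4^4 + 2|_4 = 1282 ⇒ 1281
(2) 1281|_4 = 4^(4 + 1) + 4^4 + 1 ↦ 5^(5 + 1) + 5^5 + 1|_5 = 18751 ⇒ 18750
(3) 18750|_5 = 5^(5 + 1) + 5^5 ↦ 6^(6 + 1) + 6^6|_6 = 326592 ⇒ 326591
(4) 326591|_6 = 6^(6 + 1) + 5·6^5 + 5·6^4 + 5·6^3 + 5·6^2 + 5·6 + 5 ↦ 7^(7 + 1) + 5·7^5 + 5·7^4 + 5·7^3 + 5·7^2 + 5·7 + 5|_7 = 5862841 ⇒ 5862840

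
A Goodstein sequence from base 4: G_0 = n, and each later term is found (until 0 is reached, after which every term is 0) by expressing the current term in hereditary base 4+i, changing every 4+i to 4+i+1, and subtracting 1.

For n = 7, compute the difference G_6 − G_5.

-1

G_0 = 7. HB_4(7) = 4 + 3. Bump = 8. G_1 = 7.
G_1 = 7. HB_5(7) = 5 + 2. Bump = 8. G_2 = 7.
G_2 = 7. HB_6(7) = 6 + 1. Bump = 8. G_3 = 7.
G_3 = 7. HB_7(7) = 7. Bump = 8. G_4 = 7.
G_4 = 7. HB_8(7) = 7. Bump = 7. G_5 = 6.
G_5 = 6. HB_9(6) = 6. Bump = 6. G_6 = 5.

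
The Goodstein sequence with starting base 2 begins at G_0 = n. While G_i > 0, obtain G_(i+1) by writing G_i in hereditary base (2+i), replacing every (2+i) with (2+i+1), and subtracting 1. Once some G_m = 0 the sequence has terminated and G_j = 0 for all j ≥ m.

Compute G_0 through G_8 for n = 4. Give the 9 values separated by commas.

4, 26, 41, 60, 83, 109, 139, 173, 211

[0] 4 ≡ 2^2 (base 2). Lift 3: 27. −1: 26.
[1] 26 ≡ 2·3^2 + 2·3 + 2 (base 3). Lift 4: 42. −1: 41.
[2] 41 ≡ 2·4^2 + 2·4 + 1 (base 4). Lift 5: 61. −1: 60.
[3] 60 ≡ 2·5^2 + 2·5 (base 5). Lift 6: 84. −1: 83.
[4] 83 ≡ 2·6^2 + 6 + 5 (base 6). Lift 7: 110. −1: 109.
[5] 109 ≡ 2·7^2 + 7 + 4 (base 7). Lift 8: 140. −1: 139.
[6] 139 ≡ 2·8^2 + 8 + 3 (base 8). Lift 9: 174. −1: 173.
[7] 173 ≡ 2·9^2 + 9 + 2 (base 9). Lift 10: 212. −1: 211.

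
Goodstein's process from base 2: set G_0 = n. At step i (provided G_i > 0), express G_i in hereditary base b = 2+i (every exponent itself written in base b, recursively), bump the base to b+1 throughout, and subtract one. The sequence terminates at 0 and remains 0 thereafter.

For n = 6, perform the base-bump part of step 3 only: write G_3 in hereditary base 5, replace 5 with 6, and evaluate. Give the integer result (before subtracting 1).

46656

(0) 6|_2 = 2^2 + 2 ↦ 3^3 + 3|_3 = 30 ⇒ 29
(1) 29|_3 = 3^3 + 2 ↦ 4^4 + 2|_4 = 258 ⇒ 257
(2) 257|_4 = 4^4 + 1 ↦ 5^5 + 1|_5 = 3126 ⇒ 3125
(3) 3125|_5 = 5^5 ↦ 6^6|_6 = 46656 ⇒ 46655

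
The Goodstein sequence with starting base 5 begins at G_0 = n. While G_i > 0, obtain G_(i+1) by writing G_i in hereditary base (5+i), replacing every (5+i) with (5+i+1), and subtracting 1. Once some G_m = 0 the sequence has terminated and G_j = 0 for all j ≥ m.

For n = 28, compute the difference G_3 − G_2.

14

G_0=28  [base 5] 5^2 + 3  →[5↦6]→  6^2 + 3 = 39  −1 ⇒ G_1=38
G_1=38  [base 6] 6^2 + 2  →[6↦7]→  7^2 + 2 = 51  −1 ⇒ G_2=50
G_2=50  [base 7] 7^2 + 1  →[7↦8]→  8^2 + 1 = 65  −1 ⇒ G_3=64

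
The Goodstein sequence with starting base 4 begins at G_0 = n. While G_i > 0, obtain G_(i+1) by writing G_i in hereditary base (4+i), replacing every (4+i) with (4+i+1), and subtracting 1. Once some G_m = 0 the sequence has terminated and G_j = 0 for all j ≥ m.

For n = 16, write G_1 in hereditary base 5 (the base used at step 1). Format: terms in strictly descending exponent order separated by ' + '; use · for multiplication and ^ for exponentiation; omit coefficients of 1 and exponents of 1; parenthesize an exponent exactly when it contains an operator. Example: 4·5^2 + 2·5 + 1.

4·5 + 4

G_0=16  [base 4] 4^2  →[4↦5]→  5^2 = 25  −1 ⇒ G_1=24
G_1=24  [base 5] 4·5 + 4  →[5↦6]→  4·6 + 4 = 28  −1 ⇒ G_2=27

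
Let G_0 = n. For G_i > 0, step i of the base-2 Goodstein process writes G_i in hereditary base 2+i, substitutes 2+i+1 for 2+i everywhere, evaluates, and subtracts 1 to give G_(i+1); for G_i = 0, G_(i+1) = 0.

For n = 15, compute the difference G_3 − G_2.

[0] 15 ≡ 2^(2 + 1) + 2^2 + 2 + 1 (base 2). Lift 3: 112. −1: 111.
[1] 111 ≡ 3^(3 + 1) + 3^3 + 3 (base 3). Lift 4: 1284. −1: 1283.
[2] 1283 ≡ 4^(4 + 1) + 4^4 + 3 (base 4). Lift 5: 18753. −1: 18752.

17469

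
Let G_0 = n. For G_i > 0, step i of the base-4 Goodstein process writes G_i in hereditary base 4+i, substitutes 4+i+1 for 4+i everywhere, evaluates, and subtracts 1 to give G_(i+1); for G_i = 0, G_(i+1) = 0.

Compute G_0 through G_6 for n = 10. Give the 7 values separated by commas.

[0] 10 ≡ 2·4 + 2 (base 4). Lift 5: 12. −1: 11.
[1] 11 ≡ 2·5 + 1 (base 5). Lift 6: 13. −1: 12.
[2] 12 ≡ 2·6 (base 6). Lift 7: 14. −1: 13.
[3] 13 ≡ 7 + 6 (base 7). Lift 8: 14. −1: 13.
[4] 13 ≡ 8 + 5 (base 8). Lift 9: 14. −1: 13.
[5] 13 ≡ 9 + 4 (base 9). Lift 10: 14. −1: 13.

10, 11, 12, 13, 13, 13, 13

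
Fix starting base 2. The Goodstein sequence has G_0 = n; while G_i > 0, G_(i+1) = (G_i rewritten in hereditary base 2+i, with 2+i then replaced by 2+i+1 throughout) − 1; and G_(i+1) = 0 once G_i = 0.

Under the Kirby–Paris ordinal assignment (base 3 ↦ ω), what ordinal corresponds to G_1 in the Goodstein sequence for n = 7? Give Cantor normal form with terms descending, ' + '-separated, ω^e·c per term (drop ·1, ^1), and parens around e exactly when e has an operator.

ω^ω + ω

(0) 7|_2 = 2^2 + 2 + 1 ↦ 3^3 + 3 + 1|_3 = 31 ⇒ 30
(1) 30|_3 = 3^3 + 3 ↦ 4^4 + 4|_4 = 260 ⇒ 259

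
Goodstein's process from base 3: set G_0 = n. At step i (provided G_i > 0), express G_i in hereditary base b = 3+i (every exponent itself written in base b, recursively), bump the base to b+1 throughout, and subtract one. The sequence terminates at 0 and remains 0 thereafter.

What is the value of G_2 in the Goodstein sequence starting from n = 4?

4

[0] 4 ≡ 3 + 1 (base 3). Lift 4: 5. −1: 4.
[1] 4 ≡ 4 (base 4). Lift 5: 5. −1: 4.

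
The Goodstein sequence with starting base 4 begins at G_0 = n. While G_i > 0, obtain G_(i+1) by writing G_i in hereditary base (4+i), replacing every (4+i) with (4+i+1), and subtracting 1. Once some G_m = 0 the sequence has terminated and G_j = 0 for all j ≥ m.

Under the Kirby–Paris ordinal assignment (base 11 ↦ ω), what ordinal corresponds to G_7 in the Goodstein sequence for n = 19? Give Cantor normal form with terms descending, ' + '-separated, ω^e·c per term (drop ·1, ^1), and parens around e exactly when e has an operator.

ω·7 + 4

G_0=19  [base 4] 4^2 + 3  →[4↦5]→  5^2 + 3 = 28  −1 ⇒ G_1=27
G_1=27  [base 5] 5^2 + 2  →[5↦6]→  6^2 + 2 = 38  −1 ⇒ G_2=37
G_2=37  [base 6] 6^2 + 1  →[6↦7]→  7^2 + 1 = 50  −1 ⇒ G_3=49
G_3=49  [base 7] 7^2  →[7↦8]→  8^2 = 64  −1 ⇒ G_4=63
G_4=63  [base 8] 7·8 + 7  →[8↦9]→  7·9 + 7 = 70  −1 ⇒ G_5=69
G_5=69  [base 9] 7·9 + 6  →[9↦10]→  7·10 + 6 = 76  −1 ⇒ G_6=75
G_6=75  [base 10] 7·10 + 5  →[10↦11]→  7·11 + 5 = 82  −1 ⇒ G_7=81
G_7=81  [base 11] 7·11 + 4  →[11↦12]→  7·12 + 4 = 88  −1 ⇒ G_8=87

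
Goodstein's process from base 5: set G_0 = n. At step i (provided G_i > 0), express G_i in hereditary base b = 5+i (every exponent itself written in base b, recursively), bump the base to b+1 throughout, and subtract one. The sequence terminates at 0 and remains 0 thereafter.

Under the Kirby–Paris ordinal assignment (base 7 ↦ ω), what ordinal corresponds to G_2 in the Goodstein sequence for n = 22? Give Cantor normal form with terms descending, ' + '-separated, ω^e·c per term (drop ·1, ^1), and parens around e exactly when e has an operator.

G_0 = 22. HB_5(22) = 4·5 + 2. Bump = 26. G_1 = 25.
G_1 = 25. HB_6(25) = 4·6 + 1. Bump = 29. G_2 = 28.

ω·4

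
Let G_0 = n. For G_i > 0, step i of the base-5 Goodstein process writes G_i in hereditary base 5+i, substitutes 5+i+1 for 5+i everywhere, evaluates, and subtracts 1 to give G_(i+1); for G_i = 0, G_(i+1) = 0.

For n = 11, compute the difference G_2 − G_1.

1

G_0=11  [base 5] 2·5 + 1  →[5↦6]→  2·6 + 1 = 13  −1 ⇒ G_1=12
G_1=12  [base 6] 2·6  →[6↦7]→  2·7 = 14  −1 ⇒ G_2=13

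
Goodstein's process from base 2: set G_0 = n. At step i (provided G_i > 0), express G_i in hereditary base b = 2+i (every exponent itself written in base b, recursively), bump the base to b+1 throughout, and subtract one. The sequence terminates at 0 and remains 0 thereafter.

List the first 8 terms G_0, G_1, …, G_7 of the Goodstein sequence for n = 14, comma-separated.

G_0=14  [base 2] 2^(2 + 1) + 2^2 + 2  →[2↦3]→  3^(3 + 1) + 3^3 + 3 = 111  −1 ⇒ G_1=110
G_1=110  [base 3] 3^(3 + 1) + 3^3 + 2  →[3↦4]→  4^(4 + 1) + 4^4 + 2 = 1282  −1 ⇒ G_2=1281
G_2=1281  [base 4] 4^(4 + 1) + 4^4 + 1  →[4↦5]→  5^(5 + 1) + 5^5 + 1 = 18751  −1 ⇒ G_3=18750
G_3=18750  [base 5] 5^(5 + 1) + 5^5  →[5↦6]→  6^(6 + 1) + 6^6 = 326592  −1 ⇒ G_4=326591
G_4=326591  [base 6] 6^(6 + 1) + 5·6^5 + 5·6^4 + 5·6^3 + 5·6^2 + 5·6 + 5  →[6↦7]→  7^(7 + 1) + 5·7^5 + 5·7^4 + 5·7^3 + 5·7^2 + 5·7 + 5 = 5862841  −1 ⇒ G_5=5862840
G_5=5862840  [base 7] 7^(7 + 1) + 5·7^5 + 5·7^4 + 5·7^3 + 5·7^2 + 5·7 + 4  →[7↦8]→  8^(8 + 1) + 5·8^5 + 5·8^4 + 5·8^3 + 5·8^2 + 5·8 + 4 = 134404972  −1 ⇒ G_6=134404971
G_6=134404971  [base 8] 8^(8 + 1) + 5·8^5 + 5·8^4 + 5·8^3 + 5·8^2 + 5·8 + 3  →[8↦9]→  9^(9 + 1) + 5·9^5 + 5·9^4 + 5·9^3 + 5·9^2 + 5·9 + 3 = 3487116549  −1 ⇒ G_7=3487116548

14, 110, 1281, 18750, 326591, 5862840, 134404971, 3487116548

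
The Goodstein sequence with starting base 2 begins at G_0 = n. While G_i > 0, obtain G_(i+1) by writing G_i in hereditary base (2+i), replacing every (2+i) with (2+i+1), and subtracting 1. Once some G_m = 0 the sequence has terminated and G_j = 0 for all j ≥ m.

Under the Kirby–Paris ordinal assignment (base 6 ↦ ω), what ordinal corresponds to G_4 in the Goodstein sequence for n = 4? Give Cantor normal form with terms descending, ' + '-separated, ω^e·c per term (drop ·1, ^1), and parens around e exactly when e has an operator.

ω^2·2 + ω + 5

4 —HB2→ 2^2 —bump→ 3^3 = 27 —(−1)→ 26
26 —HB3→ 2·3^2 + 2·3 + 2 —bump→ 2·4^2 + 2·4 + 2 = 42 —(−1)→ 41
41 —HB4→ 2·4^2 + 2·4 + 1 —bump→ 2·5^2 + 2·5 + 1 = 61 —(−1)→ 60
60 —HB5→ 2·5^2 + 2·5 —bump→ 2·6^2 + 2·6 = 84 —(−1)→ 83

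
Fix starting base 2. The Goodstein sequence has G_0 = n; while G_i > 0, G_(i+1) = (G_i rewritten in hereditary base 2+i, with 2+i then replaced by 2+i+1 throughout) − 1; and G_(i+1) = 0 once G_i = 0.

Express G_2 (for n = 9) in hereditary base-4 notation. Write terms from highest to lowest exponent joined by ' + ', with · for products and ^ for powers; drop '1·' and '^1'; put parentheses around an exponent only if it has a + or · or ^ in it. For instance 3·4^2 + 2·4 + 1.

3·4^4 + 3·4^3 + 3·4^2 + 3·4 + 3

base 2: 9 = 2^(2 + 1) + 1; at 3: 3^(3 + 1) + 1 = 82; next = 81
base 3: 81 = 3^(3 + 1); at 4: 4^(4 + 1) = 1024; next = 1023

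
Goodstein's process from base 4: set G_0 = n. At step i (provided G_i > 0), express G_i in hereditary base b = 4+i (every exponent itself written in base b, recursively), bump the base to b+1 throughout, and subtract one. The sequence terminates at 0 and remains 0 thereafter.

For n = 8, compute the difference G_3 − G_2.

step 0: 8 = 2·4; sub 5 for 4: 2·5; = 10; G_1 = 10−1 = 9
step 1: 9 = 5 + 4; sub 6 for 5: 6 + 4; = 10; G_2 = 10−1 = 9
step 2: 9 = 6 + 3; sub 7 for 6: 7 + 3; = 10; G_3 = 10−1 = 9

0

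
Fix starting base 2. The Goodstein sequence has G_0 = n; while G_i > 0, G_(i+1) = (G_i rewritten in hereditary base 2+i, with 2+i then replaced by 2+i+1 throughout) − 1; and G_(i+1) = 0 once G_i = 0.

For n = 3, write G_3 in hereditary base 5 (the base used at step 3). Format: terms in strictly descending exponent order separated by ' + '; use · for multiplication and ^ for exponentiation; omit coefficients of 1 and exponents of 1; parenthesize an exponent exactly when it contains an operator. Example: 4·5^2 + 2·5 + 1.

i=0: 3 = 2 + 1 (b=2); 2→3: 3 + 1 = 4; 4−1 = 3
i=1: 3 = 3 (b=3); 3→4: 4 = 4; 4−1 = 3
i=2: 3 = 3 (b=4); 4→5: 3 = 3; 3−1 = 2
i=3: 2 = 2 (b=5); 5→6: 2 = 2; 2−1 = 1

2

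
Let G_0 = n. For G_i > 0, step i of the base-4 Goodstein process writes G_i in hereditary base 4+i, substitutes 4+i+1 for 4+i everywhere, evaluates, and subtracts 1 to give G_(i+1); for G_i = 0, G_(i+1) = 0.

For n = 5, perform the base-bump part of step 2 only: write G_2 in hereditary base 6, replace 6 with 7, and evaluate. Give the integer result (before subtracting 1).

G_0=5  [base 4] 4 + 1  →[4↦5]→  5 + 1 = 6  −1 ⇒ G_1=5
G_1=5  [base 5] 5  →[5↦6]→  6 = 6  −1 ⇒ G_2=5

5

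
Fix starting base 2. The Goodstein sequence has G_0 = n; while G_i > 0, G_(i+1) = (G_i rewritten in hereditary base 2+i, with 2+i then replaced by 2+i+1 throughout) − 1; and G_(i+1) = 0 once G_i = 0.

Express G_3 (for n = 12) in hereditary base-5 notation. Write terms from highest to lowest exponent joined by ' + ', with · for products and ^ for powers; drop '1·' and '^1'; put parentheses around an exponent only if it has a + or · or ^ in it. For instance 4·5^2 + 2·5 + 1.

5^(5 + 1) + 2·5^2 + 2·5

i=0: 12 = 2^(2 + 1) + 2^2 (b=2); 2→3: 3^(3 + 1) + 3^3 = 108; 108−1 = 107
i=1: 107 = 3^(3 + 1) + 2·3^2 + 2·3 + 2 (b=3); 3→4: 4^(4 + 1) + 2·4^2 + 2·4 + 2 = 1066; 1066−1 = 1065
i=2: 1065 = 4^(4 + 1) + 2·4^2 + 2·4 + 1 (b=4); 4→5: 5^(5 + 1) + 2·5^2 + 2·5 + 1 = 15686; 15686−1 = 15685
i=3: 15685 = 5^(5 + 1) + 2·5^2 + 2·5 (b=5); 5→6: 6^(6 + 1) + 2·6^2 + 2·6 = 280020; 280020−1 = 280019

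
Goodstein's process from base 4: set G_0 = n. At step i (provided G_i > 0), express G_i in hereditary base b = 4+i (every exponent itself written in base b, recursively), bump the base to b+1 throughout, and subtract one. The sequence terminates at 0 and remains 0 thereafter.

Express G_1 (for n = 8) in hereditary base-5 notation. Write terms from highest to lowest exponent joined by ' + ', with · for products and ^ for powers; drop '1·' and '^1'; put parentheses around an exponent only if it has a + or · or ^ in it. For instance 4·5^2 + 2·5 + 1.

5 + 4

i=0: 8 = 2·4 (b=4); 4→5: 2·5 = 10; 10−1 = 9
i=1: 9 = 5 + 4 (b=5); 5→6: 6 + 4 = 10; 10−1 = 9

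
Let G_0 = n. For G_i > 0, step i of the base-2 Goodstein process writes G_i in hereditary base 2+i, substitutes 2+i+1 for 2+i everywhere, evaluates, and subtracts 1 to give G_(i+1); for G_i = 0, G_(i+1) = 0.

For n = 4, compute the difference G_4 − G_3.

step 0: 4 = 2^2; sub 3 for 2: 3^3; = 27; G_1 = 27−1 = 26
step 1: 26 = 2·3^2 + 2·3 + 2; sub 4 for 3: 2·4^2 + 2·4 + 2; = 42; G_2 = 42−1 = 41
step 2: 41 = 2·4^2 + 2·4 + 1; sub 5 for 4: 2·5^2 + 2·5 + 1; = 61; G_3 = 61−1 = 60
step 3: 60 = 2·5^2 + 2·5; sub 6 for 5: 2·6^2 + 2·6; = 84; G_4 = 84−1 = 83

23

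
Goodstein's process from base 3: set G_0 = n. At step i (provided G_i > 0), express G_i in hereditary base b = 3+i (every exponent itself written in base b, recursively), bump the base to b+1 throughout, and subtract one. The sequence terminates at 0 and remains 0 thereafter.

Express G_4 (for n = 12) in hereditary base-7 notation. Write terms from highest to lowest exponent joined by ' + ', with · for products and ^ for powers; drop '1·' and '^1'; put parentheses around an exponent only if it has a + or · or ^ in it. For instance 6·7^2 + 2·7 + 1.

i=0: 12 = 3^2 + 3 (b=3); 3→4: 4^2 + 4 = 20; 20−1 = 19
i=1: 19 = 4^2 + 3 (b=4); 4→5: 5^2 + 3 = 28; 28−1 = 27
i=2: 27 = 5^2 + 2 (b=5); 5→6: 6^2 + 2 = 38; 38−1 = 37
i=3: 37 = 6^2 + 1 (b=6); 6→7: 7^2 + 1 = 50; 50−1 = 49

7^2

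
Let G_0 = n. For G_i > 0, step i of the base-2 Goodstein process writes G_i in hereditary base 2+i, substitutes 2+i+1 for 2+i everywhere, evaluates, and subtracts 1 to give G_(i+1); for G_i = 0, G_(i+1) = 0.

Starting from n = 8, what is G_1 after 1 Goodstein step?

[0] 8 ≡ 2^(2 + 1) (base 2). Lift 3: 81. −1: 80.
[1] 80 ≡ 2·3^3 + 2·3^2 + 2·3 + 2 (base 3). Lift 4: 554. −1: 553.

80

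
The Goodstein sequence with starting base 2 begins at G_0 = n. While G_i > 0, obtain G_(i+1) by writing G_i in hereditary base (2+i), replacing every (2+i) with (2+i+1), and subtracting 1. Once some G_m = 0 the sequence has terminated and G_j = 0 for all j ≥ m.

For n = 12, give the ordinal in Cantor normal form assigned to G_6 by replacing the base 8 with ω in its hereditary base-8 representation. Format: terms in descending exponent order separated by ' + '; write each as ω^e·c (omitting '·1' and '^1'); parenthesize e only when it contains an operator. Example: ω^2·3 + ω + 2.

ω^(ω + 1) + ω^2·2 + ω + 3

G_0 = 12. HB_2(12) = 2^(2 + 1) + 2^2. Bump = 108. G_1 = 107.
G_1 = 107. HB_3(107) = 3^(3 + 1) + 2·3^2 + 2·3 + 2. Bump = 1066. G_2 = 1065.
G_2 = 1065. HB_4(1065) = 4^(4 + 1) + 2·4^2 + 2·4 + 1. Bump = 15686. G_3 = 15685.
G_3 = 15685. HB_5(15685) = 5^(5 + 1) + 2·5^2 + 2·5. Bump = 280020. G_4 = 280019.
G_4 = 280019. HB_6(280019) = 6^(6 + 1) + 2·6^2 + 6 + 5. Bump = 5764911. G_5 = 5764910.
G_5 = 5764910. HB_7(5764910) = 7^(7 + 1) + 2·7^2 + 7 + 4. Bump = 134217868. G_6 = 134217867.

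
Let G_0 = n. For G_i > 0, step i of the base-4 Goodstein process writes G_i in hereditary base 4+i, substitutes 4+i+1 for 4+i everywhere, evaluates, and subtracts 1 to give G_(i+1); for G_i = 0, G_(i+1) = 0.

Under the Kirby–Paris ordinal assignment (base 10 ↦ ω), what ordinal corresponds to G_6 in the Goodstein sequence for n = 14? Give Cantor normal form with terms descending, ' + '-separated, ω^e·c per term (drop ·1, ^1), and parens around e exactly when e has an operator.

(0) 14|_4 = 3·4 + 2 ↦ 3·5 + 2|_5 = 17 ⇒ 16
(1) 16|_5 = 3·5 + 1 ↦ 3·6 + 1|_6 = 19 ⇒ 18
(2) 18|_6 = 3·6 ↦ 3·7|_7 = 21 ⇒ 20
(3) 20|_7 = 2·7 + 6 ↦ 2·8 + 6|_8 = 22 ⇒ 21
(4) 21|_8 = 2·8 + 5 ↦ 2·9 + 5|_9 = 23 ⇒ 22
(5) 22|_9 = 2·9 + 4 ↦ 2·10 + 4|_10 = 24 ⇒ 23
(6) 23|_10 = 2·10 + 3 ↦ 2·11 + 3|_11 = 25 ⇒ 24

ω·2 + 3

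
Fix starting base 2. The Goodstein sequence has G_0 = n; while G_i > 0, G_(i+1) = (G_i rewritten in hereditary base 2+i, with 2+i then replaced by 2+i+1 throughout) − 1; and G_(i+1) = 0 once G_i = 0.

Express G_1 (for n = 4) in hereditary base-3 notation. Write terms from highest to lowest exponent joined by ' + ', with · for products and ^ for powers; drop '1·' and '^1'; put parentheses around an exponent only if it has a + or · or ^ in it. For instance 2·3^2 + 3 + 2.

2·3^2 + 2·3 + 2

base 2: 4 = 2^2; at 3: 3^3 = 27; next = 26
base 3: 26 = 2·3^2 + 2·3 + 2; at 4: 2·4^2 + 2·4 + 2 = 42; next = 41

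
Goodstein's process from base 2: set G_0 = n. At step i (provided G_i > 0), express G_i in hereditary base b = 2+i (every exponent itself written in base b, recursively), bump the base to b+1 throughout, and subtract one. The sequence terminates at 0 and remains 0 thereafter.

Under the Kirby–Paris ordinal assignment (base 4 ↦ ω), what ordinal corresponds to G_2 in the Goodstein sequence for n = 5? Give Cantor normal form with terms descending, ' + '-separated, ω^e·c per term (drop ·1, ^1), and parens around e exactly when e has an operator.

i=0: 5 = 2^2 + 1 (b=2); 2→3: 3^3 + 1 = 28; 28−1 = 27
i=1: 27 = 3^3 (b=3); 3→4: 4^4 = 256; 256−1 = 255
i=2: 255 = 3·4^3 + 3·4^2 + 3·4 + 3 (b=4); 4→5: 3·5^3 + 3·5^2 + 3·5 + 3 = 468; 468−1 = 467

ω^3·3 + ω^2·3 + ω·3 + 3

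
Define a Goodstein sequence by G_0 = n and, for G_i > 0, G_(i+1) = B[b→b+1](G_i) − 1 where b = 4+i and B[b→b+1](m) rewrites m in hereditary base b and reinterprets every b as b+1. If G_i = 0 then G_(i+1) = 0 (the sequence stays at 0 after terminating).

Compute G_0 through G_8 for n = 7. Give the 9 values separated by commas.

7, 7, 7, 7, 7, 6, 5, 4, 3

G_0=7  [base 4] 4 + 3  →[4↦5]→  5 + 3 = 8  −1 ⇒ G_1=7
G_1=7  [base 5] 5 + 2  →[5↦6]→  6 + 2 = 8  −1 ⇒ G_2=7
G_2=7  [base 6] 6 + 1  →[6↦7]→  7 + 1 = 8  −1 ⇒ G_3=7
G_3=7  [base 7] 7  →[7↦8]→  8 = 8  −1 ⇒ G_4=7
G_4=7  [base 8] 7  →[8↦9]→  7 = 7  −1 ⇒ G_5=6
G_5=6  [base 9] 6  →[9↦10]→  6 = 6  −1 ⇒ G_6=5
G_6=5  [base 10] 5  →[10↦11]→  5 = 5  −1 ⇒ G_7=4
G_7=4  [base 11] 4  →[11↦12]→  4 = 4  −1 ⇒ G_8=3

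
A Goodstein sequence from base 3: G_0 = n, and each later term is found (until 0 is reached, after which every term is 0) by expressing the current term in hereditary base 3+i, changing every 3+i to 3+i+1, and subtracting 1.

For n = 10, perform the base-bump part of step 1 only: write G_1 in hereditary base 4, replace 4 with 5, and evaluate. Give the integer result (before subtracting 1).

G_0 = 10. HB_3(10) = 3^2 + 1. Bump = 17. G_1 = 16.
G_1 = 16. HB_4(16) = 4^2. Bump = 25. G_2 = 24.

25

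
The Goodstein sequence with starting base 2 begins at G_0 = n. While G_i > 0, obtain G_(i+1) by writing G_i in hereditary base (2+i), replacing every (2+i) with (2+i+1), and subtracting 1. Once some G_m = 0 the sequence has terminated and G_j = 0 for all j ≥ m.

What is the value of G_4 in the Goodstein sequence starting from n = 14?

326591

14 —HB2→ 2^(2 + 1) + 2^2 + 2 —bump→ 3^(3 + 1) + 3^3 + 3 = 111 —(−1)→ 110
110 —HB3→ 3^(3 + 1) + 3^3 + 2 —bump→ 4^(4 + 1) + 4^4 + 2 = 1282 —(−1)→ 1281
1281 —HB4→ 4^(4 + 1) + 4^4 + 1 —bump→ 5^(5 + 1) + 5^5 + 1 = 18751 —(−1)→ 18750
18750 —HB5→ 5^(5 + 1) + 5^5 —bump→ 6^(6 + 1) + 6^6 = 326592 —(−1)→ 326591
326591 —HB6→ 6^(6 + 1) + 5·6^5 + 5·6^4 + 5·6^3 + 5·6^2 + 5·6 + 5 —bump→ 7^(7 + 1) + 5·7^5 + 5·7^4 + 5·7^3 + 5·7^2 + 5·7 + 5 = 5862841 —(−1)→ 5862840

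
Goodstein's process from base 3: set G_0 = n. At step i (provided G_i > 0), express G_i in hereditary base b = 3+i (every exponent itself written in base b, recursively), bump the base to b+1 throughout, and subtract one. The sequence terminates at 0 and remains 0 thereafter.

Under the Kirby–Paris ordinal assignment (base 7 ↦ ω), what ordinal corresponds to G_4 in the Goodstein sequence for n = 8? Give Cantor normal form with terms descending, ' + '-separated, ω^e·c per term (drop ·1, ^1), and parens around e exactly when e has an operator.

ω + 4

8 —HB3→ 2·3 + 2 —bump→ 2·4 + 2 = 10 —(−1)→ 9
9 —HB4→ 2·4 + 1 —bump→ 2·5 + 1 = 11 —(−1)→ 10
10 —HB5→ 2·5 —bump→ 2·6 = 12 —(−1)→ 11
11 —HB6→ 6 + 5 —bump→ 7 + 5 = 12 —(−1)→ 11
11 —HB7→ 7 + 4 —bump→ 8 + 4 = 12 —(−1)→ 11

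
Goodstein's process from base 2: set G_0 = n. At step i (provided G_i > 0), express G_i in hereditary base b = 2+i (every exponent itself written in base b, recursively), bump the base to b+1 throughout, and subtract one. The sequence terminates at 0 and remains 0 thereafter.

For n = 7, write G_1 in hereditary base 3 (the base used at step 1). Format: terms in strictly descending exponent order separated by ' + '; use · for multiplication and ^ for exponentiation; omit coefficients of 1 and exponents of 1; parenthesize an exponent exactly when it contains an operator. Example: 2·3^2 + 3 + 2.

[0] 7 ≡ 2^2 + 2 + 1 (base 2). Lift 3: 31. −1: 30.
[1] 30 ≡ 3^3 + 3 (base 3). Lift 4: 260. −1: 259.

3^3 + 3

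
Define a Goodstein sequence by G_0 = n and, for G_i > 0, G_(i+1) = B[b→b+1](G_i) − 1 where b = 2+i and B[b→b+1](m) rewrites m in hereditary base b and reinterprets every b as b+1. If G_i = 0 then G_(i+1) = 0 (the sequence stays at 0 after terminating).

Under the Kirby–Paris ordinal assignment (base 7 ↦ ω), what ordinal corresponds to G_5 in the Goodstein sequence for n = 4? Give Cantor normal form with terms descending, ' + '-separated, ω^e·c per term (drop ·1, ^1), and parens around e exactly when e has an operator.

i=0: 4 = 2^2 (b=2); 2→3: 3^3 = 27; 27−1 = 26
i=1: 26 = 2·3^2 + 2·3 + 2 (b=3); 3→4: 2·4^2 + 2·4 + 2 = 42; 42−1 = 41
i=2: 41 = 2·4^2 + 2·4 + 1 (b=4); 4→5: 2·5^2 + 2·5 + 1 = 61; 61−1 = 60
i=3: 60 = 2·5^2 + 2·5 (b=5); 5→6: 2·6^2 + 2·6 = 84; 84−1 = 83
i=4: 83 = 2·6^2 + 6 + 5 (b=6); 6→7: 2·7^2 + 7 + 5 = 110; 110−1 = 109
i=5: 109 = 2·7^2 + 7 + 4 (b=7); 7→8: 2·8^2 + 8 + 4 = 140; 140−1 = 139

ω^2·2 + ω + 4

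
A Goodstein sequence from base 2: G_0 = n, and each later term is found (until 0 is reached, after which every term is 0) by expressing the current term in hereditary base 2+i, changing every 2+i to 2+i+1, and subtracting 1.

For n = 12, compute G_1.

base 2: 12 = 2^(2 + 1) + 2^2; at 3: 3^(3 + 1) + 3^3 = 108; next = 107
base 3: 107 = 3^(3 + 1) + 2·3^2 + 2·3 + 2; at 4: 4^(4 + 1) + 2·4^2 + 2·4 + 2 = 1066; next = 1065

107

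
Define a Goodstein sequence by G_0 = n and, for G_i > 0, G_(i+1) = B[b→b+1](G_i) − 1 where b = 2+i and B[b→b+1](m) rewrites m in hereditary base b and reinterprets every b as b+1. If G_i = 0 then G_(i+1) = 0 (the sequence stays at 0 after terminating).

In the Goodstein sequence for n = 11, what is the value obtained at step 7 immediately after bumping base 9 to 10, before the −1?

(0) 11|_2 = 2^(2 + 1) + 2 + 1 ↦ 3^(3 + 1) + 3 + 1|_3 = 85 ⇒ 84
(1) 84|_3 = 3^(3 + 1) + 3 ↦ 4^(4 + 1) + 4|_4 = 1028 ⇒ 1027
(2) 1027|_4 = 4^(4 + 1) + 3 ↦ 5^(5 + 1) + 3|_5 = 15628 ⇒ 15627
(3) 15627|_5 = 5^(5 + 1) + 2 ↦ 6^(6 + 1) + 2|_6 = 279938 ⇒ 279937
(4) 279937|_6 = 6^(6 + 1) + 1 ↦ 7^(7 + 1) + 1|_7 = 5764802 ⇒ 5764801
(5) 5764801|_7 = 7^(7 + 1) ↦ 8^(8 + 1)|_8 = 134217728 ⇒ 134217727
(6) 134217727|_8 = 7·8^8 + 7·8^7 + 7·8^6 + 7·8^5 + 7·8^4 + 7·8^3 + 7·8^2 + 7·8 + 7 ↦ 7·9^9 + 7·9^7 + 7·9^6 + 7·9^5 + 7·9^4 + 7·9^3 + 7·9^2 + 7·9 + 7|_9 = 2749609303 ⇒ 2749609302
(7) 2749609302|_9 = 7·9^9 + 7·9^7 + 7·9^6 + 7·9^5 + 7·9^4 + 7·9^3 + 7·9^2 + 7·9 + 6 ↦ 7·10^10 + 7·10^7 + 7·10^6 + 7·10^5 + 7·10^4 + 7·10^3 + 7·10^2 + 7·10 + 6|_10 = 70077777776 ⇒ 70077777775

70077777776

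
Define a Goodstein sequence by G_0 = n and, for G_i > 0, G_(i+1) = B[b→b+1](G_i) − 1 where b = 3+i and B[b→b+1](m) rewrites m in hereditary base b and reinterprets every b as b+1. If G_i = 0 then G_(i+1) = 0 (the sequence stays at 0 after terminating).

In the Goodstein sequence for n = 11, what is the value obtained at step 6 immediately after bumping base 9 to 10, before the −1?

G_0=11  [base 3] 3^2 + 2  →[3↦4]→  4^2 + 2 = 18  −1 ⇒ G_1=17
G_1=17  [base 4] 4^2 + 1  →[4↦5]→  5^2 + 1 = 26  −1 ⇒ G_2=25
G_2=25  [base 5] 5^2  →[5↦6]→  6^2 = 36  −1 ⇒ G_3=35
G_3=35  [base 6] 5·6 + 5  →[6↦7]→  5·7 + 5 = 40  −1 ⇒ G_4=39
G_4=39  [base 7] 5·7 + 4  →[7↦8]→  5·8 + 4 = 44  −1 ⇒ G_5=43
G_5=43  [base 8] 5·8 + 3  →[8↦9]→  5·9 + 3 = 48  −1 ⇒ G_6=47

52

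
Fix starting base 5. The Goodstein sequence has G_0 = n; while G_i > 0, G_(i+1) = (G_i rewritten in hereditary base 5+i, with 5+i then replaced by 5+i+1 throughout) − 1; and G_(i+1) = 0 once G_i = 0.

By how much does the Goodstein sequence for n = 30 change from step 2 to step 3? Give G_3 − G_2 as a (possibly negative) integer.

G_0=30  [base 5] 5^2 + 5  →[5↦6]→  6^2 + 6 = 42  −1 ⇒ G_1=41
G_1=41  [base 6] 6^2 + 5  →[6↦7]→  7^2 + 5 = 54  −1 ⇒ G_2=53
G_2=53  [base 7] 7^2 + 4  →[7↦8]→  8^2 + 4 = 68  −1 ⇒ G_3=67

14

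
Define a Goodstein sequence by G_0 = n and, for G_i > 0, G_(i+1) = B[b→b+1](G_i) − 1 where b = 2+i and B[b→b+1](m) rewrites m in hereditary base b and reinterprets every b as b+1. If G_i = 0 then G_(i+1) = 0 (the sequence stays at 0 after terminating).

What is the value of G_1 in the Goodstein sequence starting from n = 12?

107

i=0: 12 = 2^(2 + 1) + 2^2 (b=2); 2→3: 3^(3 + 1) + 3^3 = 108; 108−1 = 107
i=1: 107 = 3^(3 + 1) + 2·3^2 + 2·3 + 2 (b=3); 3→4: 4^(4 + 1) + 2·4^2 + 2·4 + 2 = 1066; 1066−1 = 1065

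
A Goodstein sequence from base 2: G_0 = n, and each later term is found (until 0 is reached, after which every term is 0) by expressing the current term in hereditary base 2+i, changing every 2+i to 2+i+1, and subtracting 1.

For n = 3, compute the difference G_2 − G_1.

0

i=0: 3 = 2 + 1 (b=2); 2→3: 3 + 1 = 4; 4−1 = 3
i=1: 3 = 3 (b=3); 3→4: 4 = 4; 4−1 = 3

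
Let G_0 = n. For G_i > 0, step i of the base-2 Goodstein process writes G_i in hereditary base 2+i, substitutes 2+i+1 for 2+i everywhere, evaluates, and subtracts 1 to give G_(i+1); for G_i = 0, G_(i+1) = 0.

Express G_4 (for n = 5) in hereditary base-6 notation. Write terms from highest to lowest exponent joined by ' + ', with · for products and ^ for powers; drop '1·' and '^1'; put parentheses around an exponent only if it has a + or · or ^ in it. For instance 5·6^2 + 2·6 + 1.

3·6^3 + 3·6^2 + 3·6 + 1

5 —HB2→ 2^2 + 1 —bump→ 3^3 + 1 = 28 —(−1)→ 27
27 —HB3→ 3^3 —bump→ 4^4 = 256 —(−1)→ 255
255 —HB4→ 3·4^3 + 3·4^2 + 3·4 + 3 —bump→ 3·5^3 + 3·5^2 + 3·5 + 3 = 468 —(−1)→ 467
467 —HB5→ 3·5^3 + 3·5^2 + 3·5 + 2 —bump→ 3·6^3 + 3·6^2 + 3·6 + 2 = 776 —(−1)→ 775
775 —HB6→ 3·6^3 + 3·6^2 + 3·6 + 1 —bump→ 3·7^3 + 3·7^2 + 3·7 + 1 = 1198 —(−1)→ 1197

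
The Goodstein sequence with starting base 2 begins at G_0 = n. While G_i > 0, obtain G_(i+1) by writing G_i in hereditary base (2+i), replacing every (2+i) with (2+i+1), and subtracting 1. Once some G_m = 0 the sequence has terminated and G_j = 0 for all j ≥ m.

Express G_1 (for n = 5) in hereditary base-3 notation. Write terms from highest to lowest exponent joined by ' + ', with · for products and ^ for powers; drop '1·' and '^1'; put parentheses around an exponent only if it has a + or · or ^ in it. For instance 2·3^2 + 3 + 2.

5 —HB2→ 2^2 + 1 —bump→ 3^3 + 1 = 28 —(−1)→ 27
27 —HB3→ 3^3 —bump→ 4^4 = 256 —(−1)→ 255

3^3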